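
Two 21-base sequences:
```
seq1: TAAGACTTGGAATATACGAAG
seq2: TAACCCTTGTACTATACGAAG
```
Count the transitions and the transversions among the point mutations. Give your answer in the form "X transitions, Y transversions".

0 transitions, 4 transversions

Mismatches (1-based):
site 4: G→C (purine→pyrimidine, transversion)
site 5: A→C (purine→pyrimidine, transversion)
site 10: G→T (purine→pyrimidine, transversion)
site 12: A→C (purine→pyrimidine, transversion)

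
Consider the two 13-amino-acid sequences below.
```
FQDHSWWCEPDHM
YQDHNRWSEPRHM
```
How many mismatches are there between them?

5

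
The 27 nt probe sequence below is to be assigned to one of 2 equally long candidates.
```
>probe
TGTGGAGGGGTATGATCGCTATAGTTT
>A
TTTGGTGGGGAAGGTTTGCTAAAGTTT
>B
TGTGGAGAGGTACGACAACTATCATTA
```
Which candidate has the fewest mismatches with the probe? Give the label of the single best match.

A

Hamming distances to probe — A: 7; B: 8.
Smallest is A with 7 mismatches.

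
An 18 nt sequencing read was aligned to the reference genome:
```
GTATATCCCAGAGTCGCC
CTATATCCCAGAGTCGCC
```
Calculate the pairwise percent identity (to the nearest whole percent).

94%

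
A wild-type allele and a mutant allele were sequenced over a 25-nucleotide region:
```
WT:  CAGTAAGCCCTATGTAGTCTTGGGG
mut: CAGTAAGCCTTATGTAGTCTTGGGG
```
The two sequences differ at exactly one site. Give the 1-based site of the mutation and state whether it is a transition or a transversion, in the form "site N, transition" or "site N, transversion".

Site 10 changes C→T. C is a pyrimidine and T is a pyrimidine, so this is a transition.

site 10, transition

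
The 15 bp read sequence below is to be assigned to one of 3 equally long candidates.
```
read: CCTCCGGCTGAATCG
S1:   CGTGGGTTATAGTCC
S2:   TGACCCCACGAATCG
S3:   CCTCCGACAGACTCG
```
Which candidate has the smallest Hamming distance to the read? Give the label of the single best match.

S1 differs at 9 bases; S2 differs at 7 bases; S3 differs at 3 bases. The closest is S3.

S3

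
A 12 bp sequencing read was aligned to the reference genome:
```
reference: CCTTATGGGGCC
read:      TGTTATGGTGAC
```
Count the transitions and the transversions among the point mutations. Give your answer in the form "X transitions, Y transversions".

Mismatches (1-based):
site 1: C→T (pyrimidine→pyrimidine, transition)
site 2: C→G (pyrimidine→purine, transversion)
site 9: G→T (purine→pyrimidine, transversion)
site 11: C→A (pyrimidine→purine, transversion)

1 transition, 3 transversions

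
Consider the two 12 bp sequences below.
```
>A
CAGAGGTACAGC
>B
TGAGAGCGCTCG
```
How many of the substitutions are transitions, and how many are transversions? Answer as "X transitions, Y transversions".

7 transitions, 3 transversions

Transitions (purine↔purine or pyrimidine↔pyrimidine): 1 C→T, 2 A→G, 3 G→A, 4 A→G, 5 G→A, 7 T→C, 8 A→G.
Transversions (purine↔pyrimidine): 10 A→T, 11 G→C, 12 C→G.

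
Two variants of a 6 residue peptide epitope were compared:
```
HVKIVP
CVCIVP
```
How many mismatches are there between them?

Comparing position by position, 2 residues differ: 1 (H/C), 3 (K/C).

2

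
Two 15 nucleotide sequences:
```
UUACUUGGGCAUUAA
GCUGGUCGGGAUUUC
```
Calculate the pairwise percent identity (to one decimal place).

40.0%

9 positions differ (1, 2, 3, 4, 5, 7, 10, 14, 15), so 6 of 15 match: 6/15 = 40%.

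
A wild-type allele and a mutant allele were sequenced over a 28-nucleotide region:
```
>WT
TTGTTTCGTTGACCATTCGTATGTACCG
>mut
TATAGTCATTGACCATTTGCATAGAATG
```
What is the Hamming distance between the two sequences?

The sequences differ at positions 2, 3, 4, 5, 8, 18, 20, 23, 24, 26, 27 (1-based) — 11 in total.

11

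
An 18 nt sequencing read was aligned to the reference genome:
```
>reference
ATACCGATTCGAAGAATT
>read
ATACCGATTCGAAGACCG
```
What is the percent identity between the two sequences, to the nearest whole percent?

3 positions differ (16, 17, 18), so 15 of 18 match: 15/18 = 83.33%.

83%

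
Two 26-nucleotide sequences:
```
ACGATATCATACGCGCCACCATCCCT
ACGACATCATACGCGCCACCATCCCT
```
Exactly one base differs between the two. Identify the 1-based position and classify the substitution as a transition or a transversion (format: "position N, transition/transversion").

position 5, transition

Position 5 changes T→C. T is a pyrimidine and C is a pyrimidine, so this is a transition.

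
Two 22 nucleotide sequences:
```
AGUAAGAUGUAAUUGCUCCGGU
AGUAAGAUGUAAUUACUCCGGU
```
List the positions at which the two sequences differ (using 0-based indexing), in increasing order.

14

Differences at position 14 (G→A).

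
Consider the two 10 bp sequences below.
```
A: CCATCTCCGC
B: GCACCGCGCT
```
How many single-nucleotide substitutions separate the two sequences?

6

Mismatches (1-based): base 1: C→G; base 4: T→C; base 6: T→G; base 8: C→G; base 9: G→C; base 10: C→T.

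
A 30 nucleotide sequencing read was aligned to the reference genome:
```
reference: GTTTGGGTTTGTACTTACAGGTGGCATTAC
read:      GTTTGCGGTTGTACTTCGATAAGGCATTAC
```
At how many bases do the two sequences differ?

7

Mismatches (1-based): base 6: G→C; base 8: T→G; base 17: A→C; base 18: C→G; base 20: G→T; base 21: G→A; base 22: T→A.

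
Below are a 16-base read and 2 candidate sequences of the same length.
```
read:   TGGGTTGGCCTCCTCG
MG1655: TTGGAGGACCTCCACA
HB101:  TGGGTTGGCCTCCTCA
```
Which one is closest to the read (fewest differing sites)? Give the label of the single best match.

HB101

Hamming distances to read — MG1655: 6; HB101: 1.
Smallest is HB101 with 1 mismatch.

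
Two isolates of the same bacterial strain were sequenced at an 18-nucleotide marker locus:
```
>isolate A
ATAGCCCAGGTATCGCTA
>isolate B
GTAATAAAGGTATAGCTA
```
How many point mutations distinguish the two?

6

Mismatches (1-based): site 1: A→G; site 4: G→A; site 5: C→T; site 6: C→A; site 7: C→A; site 14: C→A.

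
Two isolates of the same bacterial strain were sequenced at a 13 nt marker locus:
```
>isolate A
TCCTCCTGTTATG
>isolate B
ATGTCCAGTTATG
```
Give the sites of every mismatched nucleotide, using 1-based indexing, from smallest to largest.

1, 2, 3, 7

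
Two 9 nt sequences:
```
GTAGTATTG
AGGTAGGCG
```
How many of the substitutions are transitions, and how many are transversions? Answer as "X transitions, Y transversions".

Transitions (purine↔purine or pyrimidine↔pyrimidine): 1 G→A, 3 A→G, 6 A→G, 8 T→C.
Transversions (purine↔pyrimidine): 2 T→G, 4 G→T, 5 T→A, 7 T→G.

4 transitions, 4 transversions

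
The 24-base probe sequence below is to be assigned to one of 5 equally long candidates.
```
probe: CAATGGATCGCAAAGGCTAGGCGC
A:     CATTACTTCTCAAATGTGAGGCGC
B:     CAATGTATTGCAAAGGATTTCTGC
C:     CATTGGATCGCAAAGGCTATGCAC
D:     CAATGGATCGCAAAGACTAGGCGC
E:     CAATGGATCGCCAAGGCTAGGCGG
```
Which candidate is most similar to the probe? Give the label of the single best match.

D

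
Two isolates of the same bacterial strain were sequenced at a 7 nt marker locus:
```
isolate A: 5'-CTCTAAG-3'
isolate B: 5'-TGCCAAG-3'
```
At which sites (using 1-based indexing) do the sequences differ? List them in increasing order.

1, 2, 4

Scanning 1-based: 1: C/T; 2: T/G; 4: T/C.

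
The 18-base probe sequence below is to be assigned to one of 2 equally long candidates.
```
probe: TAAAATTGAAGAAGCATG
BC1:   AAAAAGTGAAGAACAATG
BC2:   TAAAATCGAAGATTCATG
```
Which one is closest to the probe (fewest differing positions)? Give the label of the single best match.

BC2

Hamming distances to probe — BC1: 4; BC2: 3.
Smallest is BC2 with 3 mismatches.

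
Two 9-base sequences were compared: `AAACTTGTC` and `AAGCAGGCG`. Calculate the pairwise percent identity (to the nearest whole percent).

Mismatches at positions 3, 5, 6, 8, 9 (1-based): 5 of 9.
Identical positions: 4/9 = 44.44% → 44%.

44%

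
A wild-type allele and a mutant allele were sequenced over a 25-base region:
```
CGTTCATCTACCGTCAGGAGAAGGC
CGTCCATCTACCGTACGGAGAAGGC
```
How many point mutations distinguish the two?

The sequences differ at sites 4, 15, 16 (1-based) — 3 in total.

3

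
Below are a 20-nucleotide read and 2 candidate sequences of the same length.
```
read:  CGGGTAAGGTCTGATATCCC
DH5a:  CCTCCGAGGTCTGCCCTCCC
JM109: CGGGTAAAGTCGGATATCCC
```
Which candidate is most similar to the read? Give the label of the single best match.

JM109

DH5a differs at 8 bases; JM109 differs at 2 bases. The closest is JM109.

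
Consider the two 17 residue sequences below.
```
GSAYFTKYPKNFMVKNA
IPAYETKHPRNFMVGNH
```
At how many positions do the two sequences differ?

7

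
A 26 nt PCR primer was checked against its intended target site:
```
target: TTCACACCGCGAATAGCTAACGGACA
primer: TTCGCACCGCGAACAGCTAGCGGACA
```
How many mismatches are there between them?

3

Comparing position by position, 3 bases differ: 4 (A/G), 14 (T/C), 20 (A/G).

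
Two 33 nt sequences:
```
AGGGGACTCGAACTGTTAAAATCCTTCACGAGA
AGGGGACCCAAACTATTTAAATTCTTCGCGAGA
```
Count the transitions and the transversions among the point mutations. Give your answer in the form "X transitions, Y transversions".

5 transitions, 1 transversion

Mismatches (1-based):
site 8: T→C (pyrimidine→pyrimidine, transition)
site 10: G→A (purine→purine, transition)
site 15: G→A (purine→purine, transition)
site 18: A→T (purine→pyrimidine, transversion)
site 23: C→T (pyrimidine→pyrimidine, transition)
site 28: A→G (purine→purine, transition)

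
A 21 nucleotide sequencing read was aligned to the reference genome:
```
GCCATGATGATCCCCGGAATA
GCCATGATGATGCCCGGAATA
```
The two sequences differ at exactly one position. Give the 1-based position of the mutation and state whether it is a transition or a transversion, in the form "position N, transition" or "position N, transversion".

position 12, transversion

The sequences differ only at position 12: C→G (pyrimidine→purine), a transversion.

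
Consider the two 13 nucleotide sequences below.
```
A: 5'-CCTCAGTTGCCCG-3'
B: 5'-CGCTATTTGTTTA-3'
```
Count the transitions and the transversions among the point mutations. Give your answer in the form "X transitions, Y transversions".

6 transitions, 2 transversions

Mismatches (1-based):
base 2: C→G (pyrimidine→purine, transversion)
base 3: T→C (pyrimidine→pyrimidine, transition)
base 4: C→T (pyrimidine→pyrimidine, transition)
base 6: G→T (purine→pyrimidine, transversion)
base 10: C→T (pyrimidine→pyrimidine, transition)
base 11: C→T (pyrimidine→pyrimidine, transition)
base 12: C→T (pyrimidine→pyrimidine, transition)
base 13: G→A (purine→purine, transition)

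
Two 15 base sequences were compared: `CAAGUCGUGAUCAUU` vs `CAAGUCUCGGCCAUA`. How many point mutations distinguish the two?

5

Mismatches (1-based): base 7: G→U; base 8: U→C; base 10: A→G; base 11: U→C; base 15: U→A.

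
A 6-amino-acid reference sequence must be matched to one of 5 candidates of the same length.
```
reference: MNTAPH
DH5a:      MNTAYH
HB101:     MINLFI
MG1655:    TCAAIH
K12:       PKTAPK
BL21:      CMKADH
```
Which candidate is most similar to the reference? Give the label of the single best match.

Hamming distances to reference — DH5a: 1; HB101: 5; MG1655: 4; K12: 3; BL21: 4.
Smallest is DH5a with 1 mismatch.

DH5a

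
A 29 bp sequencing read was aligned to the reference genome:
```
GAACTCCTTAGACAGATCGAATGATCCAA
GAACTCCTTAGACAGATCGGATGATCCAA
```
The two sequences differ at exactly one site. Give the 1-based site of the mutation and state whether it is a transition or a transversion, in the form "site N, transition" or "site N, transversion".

site 20, transition

The sequences differ only at site 20: A→G (purine→purine), a transition.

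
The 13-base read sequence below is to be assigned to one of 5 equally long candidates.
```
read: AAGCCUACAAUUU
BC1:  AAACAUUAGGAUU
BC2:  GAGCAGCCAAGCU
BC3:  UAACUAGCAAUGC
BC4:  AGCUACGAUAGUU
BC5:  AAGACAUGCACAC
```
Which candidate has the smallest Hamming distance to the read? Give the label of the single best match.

BC2

BC1 differs at 7 positions; BC2 differs at 6 positions; BC3 differs at 7 positions; BC4 differs at 9 positions; BC5 differs at 8 positions. The closest is BC2.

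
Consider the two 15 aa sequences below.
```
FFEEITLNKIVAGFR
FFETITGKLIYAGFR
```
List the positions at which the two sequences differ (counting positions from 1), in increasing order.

4, 7, 8, 9, 11

Differences at position 4 (E→T), position 7 (L→G), position 8 (N→K), position 9 (K→L), position 11 (V→Y).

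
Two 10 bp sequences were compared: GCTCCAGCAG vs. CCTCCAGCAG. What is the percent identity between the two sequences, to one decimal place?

Mismatch at position 1 (1-based): 1 of 10.
Identical positions: 9/10 = 90% → 90.0%.

90.0%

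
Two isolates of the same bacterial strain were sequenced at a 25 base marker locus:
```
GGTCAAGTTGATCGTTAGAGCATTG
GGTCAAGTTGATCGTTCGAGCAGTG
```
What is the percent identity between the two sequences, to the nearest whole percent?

Mismatches at positions 17, 23 (1-based): 2 of 25.
Identical positions: 23/25 = 92% → 92%.

92%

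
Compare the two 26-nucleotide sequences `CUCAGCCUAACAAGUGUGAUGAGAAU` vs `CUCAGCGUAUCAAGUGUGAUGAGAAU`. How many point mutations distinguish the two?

Comparing position by position, 2 sites differ: 7 (C/G), 10 (A/U).

2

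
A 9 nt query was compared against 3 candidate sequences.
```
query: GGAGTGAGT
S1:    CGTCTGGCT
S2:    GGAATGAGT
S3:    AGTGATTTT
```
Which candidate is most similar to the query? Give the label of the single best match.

S2

S1 differs at 5 positions; S2 differs at 1 position; S3 differs at 6 positions. The closest is S2.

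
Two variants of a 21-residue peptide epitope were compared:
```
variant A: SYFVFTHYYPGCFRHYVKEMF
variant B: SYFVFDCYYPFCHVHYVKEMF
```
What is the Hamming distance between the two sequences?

5

Comparing position by position, 5 residues differ: 6 (T/D), 7 (H/C), 11 (G/F), 13 (F/H), 14 (R/V).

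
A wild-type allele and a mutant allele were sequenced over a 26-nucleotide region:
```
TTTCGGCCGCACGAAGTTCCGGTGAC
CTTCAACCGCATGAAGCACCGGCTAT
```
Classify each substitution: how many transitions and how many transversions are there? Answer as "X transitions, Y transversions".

Transitions (purine↔purine or pyrimidine↔pyrimidine): 1 T→C, 5 G→A, 6 G→A, 12 C→T, 17 T→C, 23 T→C, 26 C→T.
Transversions (purine↔pyrimidine): 18 T→A, 24 G→T.

7 transitions, 2 transversions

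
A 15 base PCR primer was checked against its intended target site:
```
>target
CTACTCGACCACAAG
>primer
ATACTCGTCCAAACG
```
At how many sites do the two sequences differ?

Mismatches (1-based): site 1: C→A; site 8: A→T; site 12: C→A; site 14: A→C.

4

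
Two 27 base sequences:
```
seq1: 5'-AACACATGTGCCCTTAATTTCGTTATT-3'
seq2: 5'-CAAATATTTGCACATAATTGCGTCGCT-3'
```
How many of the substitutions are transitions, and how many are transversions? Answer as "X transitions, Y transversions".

4 transitions, 6 transversions

Transitions (purine↔purine or pyrimidine↔pyrimidine): 5 C→T, 24 T→C, 25 A→G, 26 T→C.
Transversions (purine↔pyrimidine): 1 A→C, 3 C→A, 8 G→T, 12 C→A, 14 T→A, 20 T→G.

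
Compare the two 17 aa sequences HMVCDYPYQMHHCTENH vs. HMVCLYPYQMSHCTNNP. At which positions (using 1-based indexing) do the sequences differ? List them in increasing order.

Differences at position 5 (D→L), position 11 (H→S), position 15 (E→N), position 17 (H→P).

5, 11, 15, 17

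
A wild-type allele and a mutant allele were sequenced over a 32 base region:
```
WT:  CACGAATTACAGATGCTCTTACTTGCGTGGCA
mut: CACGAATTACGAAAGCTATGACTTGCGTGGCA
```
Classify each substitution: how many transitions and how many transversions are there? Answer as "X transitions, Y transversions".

2 transitions, 3 transversions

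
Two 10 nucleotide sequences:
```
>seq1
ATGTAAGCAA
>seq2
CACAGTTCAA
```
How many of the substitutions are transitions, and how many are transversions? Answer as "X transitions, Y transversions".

Transitions (purine↔purine or pyrimidine↔pyrimidine): 5 A→G.
Transversions (purine↔pyrimidine): 1 A→C, 2 T→A, 3 G→C, 4 T→A, 6 A→T, 7 G→T.

1 transition, 6 transversions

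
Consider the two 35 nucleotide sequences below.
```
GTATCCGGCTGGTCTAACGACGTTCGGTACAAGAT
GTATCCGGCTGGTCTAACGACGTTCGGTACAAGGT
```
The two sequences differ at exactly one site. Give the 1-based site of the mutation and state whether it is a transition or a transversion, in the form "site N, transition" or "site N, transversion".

Site 34 changes A→G. A is a purine and G is a purine, so this is a transition.

site 34, transition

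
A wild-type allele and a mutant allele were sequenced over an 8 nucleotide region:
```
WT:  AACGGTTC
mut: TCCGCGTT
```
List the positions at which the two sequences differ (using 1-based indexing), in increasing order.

1, 2, 5, 6, 8

Differences at position 1 (A→T), position 2 (A→C), position 5 (G→C), position 6 (T→G), position 8 (C→T).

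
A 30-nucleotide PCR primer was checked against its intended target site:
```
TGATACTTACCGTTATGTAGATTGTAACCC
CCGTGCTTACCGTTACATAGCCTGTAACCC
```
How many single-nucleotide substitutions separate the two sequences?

Comparing position by position, 8 bases differ: 1 (T/C), 2 (G/C), 3 (A/G), 5 (A/G), 16 (T/C), 17 (G/A), 21 (A/C), 22 (T/C).

8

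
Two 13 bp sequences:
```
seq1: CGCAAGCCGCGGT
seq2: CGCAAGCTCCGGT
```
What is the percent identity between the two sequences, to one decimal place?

84.6%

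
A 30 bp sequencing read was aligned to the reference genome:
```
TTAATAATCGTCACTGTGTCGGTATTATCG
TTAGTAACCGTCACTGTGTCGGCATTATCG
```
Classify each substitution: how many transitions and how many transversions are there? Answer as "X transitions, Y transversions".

Mismatches (1-based):
site 4: A→G (purine→purine, transition)
site 8: T→C (pyrimidine→pyrimidine, transition)
site 23: T→C (pyrimidine→pyrimidine, transition)

3 transitions, 0 transversions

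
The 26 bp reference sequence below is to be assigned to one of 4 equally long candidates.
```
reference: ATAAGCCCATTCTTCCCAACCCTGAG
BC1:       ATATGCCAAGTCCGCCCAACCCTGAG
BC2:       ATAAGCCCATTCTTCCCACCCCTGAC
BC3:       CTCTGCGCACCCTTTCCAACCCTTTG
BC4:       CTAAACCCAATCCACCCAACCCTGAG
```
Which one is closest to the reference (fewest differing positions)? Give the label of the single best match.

BC2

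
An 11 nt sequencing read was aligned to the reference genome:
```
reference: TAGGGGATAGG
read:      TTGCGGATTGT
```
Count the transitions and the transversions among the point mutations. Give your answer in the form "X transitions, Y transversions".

0 transitions, 4 transversions

Mismatches (1-based):
base 2: A→T (purine→pyrimidine, transversion)
base 4: G→C (purine→pyrimidine, transversion)
base 9: A→T (purine→pyrimidine, transversion)
base 11: G→T (purine→pyrimidine, transversion)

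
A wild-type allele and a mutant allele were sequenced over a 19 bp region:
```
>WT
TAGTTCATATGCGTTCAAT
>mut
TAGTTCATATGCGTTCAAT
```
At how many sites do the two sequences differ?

The two sequences are identical at every position.

0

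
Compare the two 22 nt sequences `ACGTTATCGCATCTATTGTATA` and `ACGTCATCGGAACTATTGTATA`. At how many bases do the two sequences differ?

Comparing position by position, 3 bases differ: 5 (T/C), 10 (C/G), 12 (T/A).

3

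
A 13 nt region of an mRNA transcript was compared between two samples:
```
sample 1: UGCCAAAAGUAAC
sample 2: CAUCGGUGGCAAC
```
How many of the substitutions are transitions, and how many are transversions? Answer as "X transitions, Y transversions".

7 transitions, 1 transversion

Transitions (purine↔purine or pyrimidine↔pyrimidine): 1 U→C, 2 G→A, 3 C→U, 5 A→G, 6 A→G, 8 A→G, 10 U→C.
Transversions (purine↔pyrimidine): 7 A→U.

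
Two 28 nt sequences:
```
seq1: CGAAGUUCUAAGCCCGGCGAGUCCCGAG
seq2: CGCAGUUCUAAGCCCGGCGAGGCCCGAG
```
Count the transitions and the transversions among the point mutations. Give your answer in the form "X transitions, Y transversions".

Transitions (purine↔purine or pyrimidine↔pyrimidine): none.
Transversions (purine↔pyrimidine): 3 A→C, 22 U→G.

0 transitions, 2 transversions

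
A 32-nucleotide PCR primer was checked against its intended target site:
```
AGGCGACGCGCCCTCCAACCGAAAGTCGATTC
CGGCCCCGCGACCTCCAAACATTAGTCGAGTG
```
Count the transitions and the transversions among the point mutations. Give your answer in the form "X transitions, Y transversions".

Mismatches (1-based):
base 1: A→C (purine→pyrimidine, transversion)
base 5: G→C (purine→pyrimidine, transversion)
base 6: A→C (purine→pyrimidine, transversion)
base 11: C→A (pyrimidine→purine, transversion)
base 19: C→A (pyrimidine→purine, transversion)
base 21: G→A (purine→purine, transition)
base 22: A→T (purine→pyrimidine, transversion)
base 23: A→T (purine→pyrimidine, transversion)
base 30: T→G (pyrimidine→purine, transversion)
base 32: C→G (pyrimidine→purine, transversion)

1 transition, 9 transversions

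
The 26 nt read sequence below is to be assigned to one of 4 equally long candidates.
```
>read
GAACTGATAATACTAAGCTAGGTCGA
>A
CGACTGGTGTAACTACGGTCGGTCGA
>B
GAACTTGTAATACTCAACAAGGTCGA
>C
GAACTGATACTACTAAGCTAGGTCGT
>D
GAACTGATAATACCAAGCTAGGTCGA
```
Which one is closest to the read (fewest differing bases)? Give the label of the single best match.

Hamming distances to read — A: 9; B: 5; C: 2; D: 1.
Smallest is D with 1 mismatch.

D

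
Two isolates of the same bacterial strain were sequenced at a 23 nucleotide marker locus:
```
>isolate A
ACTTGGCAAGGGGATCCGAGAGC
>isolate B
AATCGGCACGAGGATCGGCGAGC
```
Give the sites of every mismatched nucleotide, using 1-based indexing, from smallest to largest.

2, 4, 9, 11, 17, 19

Scanning 1-based: 2: C/A; 4: T/C; 9: A/C; 11: G/A; 17: C/G; 19: A/C.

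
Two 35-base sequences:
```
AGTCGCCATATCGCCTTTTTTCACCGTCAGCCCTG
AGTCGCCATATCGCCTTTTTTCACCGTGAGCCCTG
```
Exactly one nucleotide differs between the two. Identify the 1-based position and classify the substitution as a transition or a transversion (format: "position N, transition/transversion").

position 28, transversion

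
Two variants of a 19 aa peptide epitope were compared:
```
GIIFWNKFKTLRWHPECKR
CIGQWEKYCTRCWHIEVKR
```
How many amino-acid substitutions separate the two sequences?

10

Comparing position by position, 10 positions differ: 1 (G/C), 3 (I/G), 4 (F/Q), 6 (N/E), 8 (F/Y), 9 (K/C), 11 (L/R), 12 (R/C), 15 (P/I), 17 (C/V).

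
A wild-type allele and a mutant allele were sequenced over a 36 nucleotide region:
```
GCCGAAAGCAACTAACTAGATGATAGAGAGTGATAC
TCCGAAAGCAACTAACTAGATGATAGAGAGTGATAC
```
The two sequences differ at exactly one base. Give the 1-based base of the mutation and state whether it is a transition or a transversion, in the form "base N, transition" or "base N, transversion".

base 1, transversion

The sequences differ only at base 1: G→T (purine→pyrimidine), a transversion.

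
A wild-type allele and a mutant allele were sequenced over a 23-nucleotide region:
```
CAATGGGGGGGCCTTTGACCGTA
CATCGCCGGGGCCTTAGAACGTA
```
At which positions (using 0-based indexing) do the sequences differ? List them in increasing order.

Differences at position 2 (A→T), position 3 (T→C), position 5 (G→C), position 6 (G→C), position 15 (T→A), position 18 (C→A).

2, 3, 5, 6, 15, 18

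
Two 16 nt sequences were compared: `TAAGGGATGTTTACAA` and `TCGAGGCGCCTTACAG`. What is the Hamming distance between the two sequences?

8

The sequences differ at bases 2, 3, 4, 7, 8, 9, 10, 16 (1-based) — 8 in total.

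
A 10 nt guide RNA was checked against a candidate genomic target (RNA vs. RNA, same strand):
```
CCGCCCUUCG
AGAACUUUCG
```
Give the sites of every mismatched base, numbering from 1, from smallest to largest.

1, 2, 3, 4, 6

Scanning 1-based: 1: C/A; 2: C/G; 3: G/A; 4: C/A; 6: C/U.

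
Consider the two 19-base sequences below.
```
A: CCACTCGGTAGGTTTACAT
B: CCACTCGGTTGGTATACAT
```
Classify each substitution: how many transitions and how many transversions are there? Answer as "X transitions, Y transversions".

Transitions (purine↔purine or pyrimidine↔pyrimidine): none.
Transversions (purine↔pyrimidine): 10 A→T, 14 T→A.

0 transitions, 2 transversions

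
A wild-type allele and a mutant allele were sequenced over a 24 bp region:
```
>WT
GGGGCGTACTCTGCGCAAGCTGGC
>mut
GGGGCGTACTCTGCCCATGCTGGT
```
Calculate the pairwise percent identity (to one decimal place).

87.5%

Mismatches at positions 15, 18, 24 (1-based): 3 of 24.
Identical positions: 21/24 = 87.5% → 87.5%.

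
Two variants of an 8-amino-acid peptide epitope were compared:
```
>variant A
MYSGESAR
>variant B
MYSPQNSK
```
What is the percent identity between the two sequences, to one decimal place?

37.5%

Mismatches at positions 4, 5, 6, 7, 8 (1-based): 5 of 8.
Identical positions: 3/8 = 37.5% → 37.5%.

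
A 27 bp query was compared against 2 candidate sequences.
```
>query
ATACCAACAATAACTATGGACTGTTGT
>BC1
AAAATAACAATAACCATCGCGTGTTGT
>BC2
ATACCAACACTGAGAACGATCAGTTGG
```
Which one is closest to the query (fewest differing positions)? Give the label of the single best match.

BC1 differs at 7 positions; BC2 differs at 9 positions. The closest is BC1.

BC1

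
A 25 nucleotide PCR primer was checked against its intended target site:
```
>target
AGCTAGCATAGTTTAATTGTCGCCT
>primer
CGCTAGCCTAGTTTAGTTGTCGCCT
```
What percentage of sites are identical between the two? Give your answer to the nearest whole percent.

3 positions differ (1, 8, 16), so 22 of 25 match: 22/25 = 88%.

88%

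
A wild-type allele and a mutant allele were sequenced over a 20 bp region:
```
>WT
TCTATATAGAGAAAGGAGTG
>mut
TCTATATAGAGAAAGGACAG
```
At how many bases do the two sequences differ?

Mismatches (1-based): base 18: G→C; base 19: T→A.

2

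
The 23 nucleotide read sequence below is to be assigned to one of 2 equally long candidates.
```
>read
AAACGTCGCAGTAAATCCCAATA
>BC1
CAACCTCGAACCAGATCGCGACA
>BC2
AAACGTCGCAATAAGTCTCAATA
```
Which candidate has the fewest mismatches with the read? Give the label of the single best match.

BC2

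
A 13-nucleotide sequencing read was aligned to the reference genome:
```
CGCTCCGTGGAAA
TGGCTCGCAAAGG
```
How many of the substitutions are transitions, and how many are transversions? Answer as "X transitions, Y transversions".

8 transitions, 1 transversion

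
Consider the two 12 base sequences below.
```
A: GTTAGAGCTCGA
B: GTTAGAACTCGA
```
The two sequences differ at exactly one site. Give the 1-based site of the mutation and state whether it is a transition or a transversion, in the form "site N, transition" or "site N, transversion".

Site 7 changes G→A. G is a purine and A is a purine, so this is a transition.

site 7, transition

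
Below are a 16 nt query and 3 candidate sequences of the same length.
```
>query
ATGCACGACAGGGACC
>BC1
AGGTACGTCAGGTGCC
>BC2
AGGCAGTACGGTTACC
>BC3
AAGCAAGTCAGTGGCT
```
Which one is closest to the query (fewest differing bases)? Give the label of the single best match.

BC1

BC1 differs at 5 bases; BC2 differs at 6 bases; BC3 differs at 6 bases. The closest is BC1.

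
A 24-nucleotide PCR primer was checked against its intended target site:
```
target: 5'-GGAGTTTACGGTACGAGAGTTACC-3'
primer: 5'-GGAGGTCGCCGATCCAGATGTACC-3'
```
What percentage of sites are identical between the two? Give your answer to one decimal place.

62.5%

Mismatches at positions 5, 7, 8, 10, 12, 13, 15, 19, 20 (1-based): 9 of 24.
Identical positions: 15/24 = 62.5% → 62.5%.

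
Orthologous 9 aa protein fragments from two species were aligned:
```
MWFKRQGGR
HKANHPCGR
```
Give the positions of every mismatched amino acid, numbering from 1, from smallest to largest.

1, 2, 3, 4, 5, 6, 7

Scanning 1-based: 1: M/H; 2: W/K; 3: F/A; 4: K/N; 5: R/H; 6: Q/P; 7: G/C.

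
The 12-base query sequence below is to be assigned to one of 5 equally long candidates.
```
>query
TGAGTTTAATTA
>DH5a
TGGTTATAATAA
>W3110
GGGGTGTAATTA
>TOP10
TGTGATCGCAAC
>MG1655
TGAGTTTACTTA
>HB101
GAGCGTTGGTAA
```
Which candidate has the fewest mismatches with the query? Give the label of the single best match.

MG1655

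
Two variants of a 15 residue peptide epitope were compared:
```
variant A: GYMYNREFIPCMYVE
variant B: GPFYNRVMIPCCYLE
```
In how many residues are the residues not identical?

6

Comparing position by position, 6 residues differ: 2 (Y/P), 3 (M/F), 7 (E/V), 8 (F/M), 12 (M/C), 14 (V/L).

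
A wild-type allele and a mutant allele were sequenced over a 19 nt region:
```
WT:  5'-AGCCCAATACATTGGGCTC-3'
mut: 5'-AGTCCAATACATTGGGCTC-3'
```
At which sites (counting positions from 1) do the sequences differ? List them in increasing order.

Scanning 1-based: 3: C/T.

3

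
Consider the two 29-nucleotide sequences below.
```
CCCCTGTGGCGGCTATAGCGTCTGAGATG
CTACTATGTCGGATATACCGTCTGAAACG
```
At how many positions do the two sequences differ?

8

Comparing position by position, 8 positions differ: 2 (C/T), 3 (C/A), 6 (G/A), 9 (G/T), 13 (C/A), 18 (G/C), 26 (G/A), 28 (T/C).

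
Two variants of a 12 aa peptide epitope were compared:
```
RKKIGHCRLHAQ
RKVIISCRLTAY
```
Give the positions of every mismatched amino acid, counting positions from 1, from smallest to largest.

Differences at position 3 (K→V), position 5 (G→I), position 6 (H→S), position 10 (H→T), position 12 (Q→Y).

3, 5, 6, 10, 12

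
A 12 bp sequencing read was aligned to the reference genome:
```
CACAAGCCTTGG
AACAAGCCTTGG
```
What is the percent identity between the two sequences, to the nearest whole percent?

92%

Mismatch at position 1 (1-based): 1 of 12.
Identical positions: 11/12 = 91.67% → 92%.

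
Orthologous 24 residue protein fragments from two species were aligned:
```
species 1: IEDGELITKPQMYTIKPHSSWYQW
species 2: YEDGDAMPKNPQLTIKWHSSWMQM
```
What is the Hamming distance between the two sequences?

12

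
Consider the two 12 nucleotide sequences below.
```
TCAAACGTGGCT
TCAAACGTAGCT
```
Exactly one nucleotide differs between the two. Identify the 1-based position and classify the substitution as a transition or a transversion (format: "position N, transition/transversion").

The sequences differ only at position 9: G→A (purine→purine), a transition.

position 9, transition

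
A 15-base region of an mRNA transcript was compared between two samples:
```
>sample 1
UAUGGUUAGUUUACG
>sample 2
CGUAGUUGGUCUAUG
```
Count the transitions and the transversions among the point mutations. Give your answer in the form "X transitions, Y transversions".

6 transitions, 0 transversions

Mismatches (1-based):
site 1: U→C (pyrimidine→pyrimidine, transition)
site 2: A→G (purine→purine, transition)
site 4: G→A (purine→purine, transition)
site 8: A→G (purine→purine, transition)
site 11: U→C (pyrimidine→pyrimidine, transition)
site 14: C→U (pyrimidine→pyrimidine, transition)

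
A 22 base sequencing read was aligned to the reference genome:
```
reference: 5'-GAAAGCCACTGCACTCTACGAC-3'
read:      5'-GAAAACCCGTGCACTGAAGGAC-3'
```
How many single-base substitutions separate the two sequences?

6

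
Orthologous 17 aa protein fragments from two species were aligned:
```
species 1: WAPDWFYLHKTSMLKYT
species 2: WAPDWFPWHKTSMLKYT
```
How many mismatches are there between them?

2

The sequences differ at positions 7, 8 (1-based) — 2 in total.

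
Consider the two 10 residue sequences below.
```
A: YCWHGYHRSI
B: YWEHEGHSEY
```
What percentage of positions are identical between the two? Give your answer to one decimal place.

Mismatches at positions 2, 3, 5, 6, 8, 9, 10 (1-based): 7 of 10.
Identical positions: 3/10 = 30% → 30.0%.

30.0%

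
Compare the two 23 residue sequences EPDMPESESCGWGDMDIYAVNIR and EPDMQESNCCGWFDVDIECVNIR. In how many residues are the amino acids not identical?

Mismatches (1-based): residue 5: P→Q; residue 8: E→N; residue 9: S→C; residue 13: G→F; residue 15: M→V; residue 18: Y→E; residue 19: A→C.

7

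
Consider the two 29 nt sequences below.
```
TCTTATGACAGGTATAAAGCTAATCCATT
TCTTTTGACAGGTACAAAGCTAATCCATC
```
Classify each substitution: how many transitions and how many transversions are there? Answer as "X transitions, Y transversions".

2 transitions, 1 transversion

Transitions (purine↔purine or pyrimidine↔pyrimidine): 15 T→C, 29 T→C.
Transversions (purine↔pyrimidine): 5 A→T.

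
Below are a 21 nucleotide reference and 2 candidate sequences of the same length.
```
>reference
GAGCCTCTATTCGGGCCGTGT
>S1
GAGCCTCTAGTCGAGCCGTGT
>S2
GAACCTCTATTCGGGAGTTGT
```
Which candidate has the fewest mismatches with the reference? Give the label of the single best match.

Hamming distances to reference — S1: 2; S2: 4.
Smallest is S1 with 2 mismatches.

S1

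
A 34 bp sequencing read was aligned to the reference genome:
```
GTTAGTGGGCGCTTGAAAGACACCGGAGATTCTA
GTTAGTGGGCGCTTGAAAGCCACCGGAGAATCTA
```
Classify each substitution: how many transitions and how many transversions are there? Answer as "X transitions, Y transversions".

Mismatches (1-based):
base 20: A→C (purine→pyrimidine, transversion)
base 30: T→A (pyrimidine→purine, transversion)

0 transitions, 2 transversions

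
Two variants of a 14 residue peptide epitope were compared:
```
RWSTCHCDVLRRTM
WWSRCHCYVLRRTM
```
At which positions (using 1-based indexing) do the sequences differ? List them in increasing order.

Differences at position 1 (R→W), position 4 (T→R), position 8 (D→Y).

1, 4, 8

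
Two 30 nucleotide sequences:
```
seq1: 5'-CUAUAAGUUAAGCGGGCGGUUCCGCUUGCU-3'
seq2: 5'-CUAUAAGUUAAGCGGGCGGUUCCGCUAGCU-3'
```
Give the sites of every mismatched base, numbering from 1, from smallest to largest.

27

Scanning 1-based: 27: U/A.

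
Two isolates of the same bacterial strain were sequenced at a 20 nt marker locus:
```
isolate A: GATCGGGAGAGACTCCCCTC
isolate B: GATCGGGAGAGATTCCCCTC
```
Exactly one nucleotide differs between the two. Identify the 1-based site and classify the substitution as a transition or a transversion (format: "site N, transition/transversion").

The sequences differ only at site 13: C→T (pyrimidine→pyrimidine), a transition.

site 13, transition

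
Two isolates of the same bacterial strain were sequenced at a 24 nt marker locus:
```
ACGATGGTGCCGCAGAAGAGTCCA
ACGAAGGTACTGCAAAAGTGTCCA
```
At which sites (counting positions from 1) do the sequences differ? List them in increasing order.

Scanning 1-based: 5: T/A; 9: G/A; 11: C/T; 15: G/A; 19: A/T.

5, 9, 11, 15, 19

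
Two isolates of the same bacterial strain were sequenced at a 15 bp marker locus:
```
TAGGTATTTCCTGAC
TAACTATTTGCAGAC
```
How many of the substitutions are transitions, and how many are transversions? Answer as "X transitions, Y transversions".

1 transition, 3 transversions

Mismatches (1-based):
site 3: G→A (purine→purine, transition)
site 4: G→C (purine→pyrimidine, transversion)
site 10: C→G (pyrimidine→purine, transversion)
site 12: T→A (pyrimidine→purine, transversion)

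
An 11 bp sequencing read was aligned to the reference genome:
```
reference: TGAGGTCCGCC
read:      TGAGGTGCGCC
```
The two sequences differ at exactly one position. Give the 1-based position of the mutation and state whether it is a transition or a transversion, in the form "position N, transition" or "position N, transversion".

Position 7 changes C→G. C is a pyrimidine and G is a purine, so this is a transversion.

position 7, transversion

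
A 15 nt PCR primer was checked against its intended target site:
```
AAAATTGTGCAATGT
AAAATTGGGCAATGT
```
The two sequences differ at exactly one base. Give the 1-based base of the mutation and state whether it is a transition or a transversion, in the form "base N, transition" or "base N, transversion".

base 8, transversion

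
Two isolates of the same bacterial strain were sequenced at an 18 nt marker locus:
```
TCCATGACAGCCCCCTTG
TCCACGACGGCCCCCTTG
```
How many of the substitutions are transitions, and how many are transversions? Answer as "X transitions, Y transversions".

2 transitions, 0 transversions

Mismatches (1-based):
site 5: T→C (pyrimidine→pyrimidine, transition)
site 9: A→G (purine→purine, transition)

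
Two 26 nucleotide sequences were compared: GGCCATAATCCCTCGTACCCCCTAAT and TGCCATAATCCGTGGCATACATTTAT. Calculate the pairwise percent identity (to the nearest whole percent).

Mismatches at positions 1, 12, 14, 16, 18, 19, 21, 22, 24 (1-based): 9 of 26.
Identical positions: 17/26 = 65.38% → 65%.

65%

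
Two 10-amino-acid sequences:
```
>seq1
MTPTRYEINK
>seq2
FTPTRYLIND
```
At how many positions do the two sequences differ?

Comparing position by position, 3 positions differ: 1 (M/F), 7 (E/L), 10 (K/D).

3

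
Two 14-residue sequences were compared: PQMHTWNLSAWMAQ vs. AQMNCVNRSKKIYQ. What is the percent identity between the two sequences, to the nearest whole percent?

Mismatches at positions 1, 4, 5, 6, 8, 10, 11, 12, 13 (1-based): 9 of 14.
Identical positions: 5/14 = 35.71% → 36%.

36%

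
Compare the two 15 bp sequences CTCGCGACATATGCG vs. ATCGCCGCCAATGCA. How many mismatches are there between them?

6

Mismatches (1-based): position 1: C→A; position 6: G→C; position 7: A→G; position 9: A→C; position 10: T→A; position 15: G→A.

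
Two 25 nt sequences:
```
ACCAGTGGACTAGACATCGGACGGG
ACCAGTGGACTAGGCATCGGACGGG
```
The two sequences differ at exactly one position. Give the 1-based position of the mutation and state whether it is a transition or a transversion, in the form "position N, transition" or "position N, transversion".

The sequences differ only at position 14: A→G (purine→purine), a transition.

position 14, transition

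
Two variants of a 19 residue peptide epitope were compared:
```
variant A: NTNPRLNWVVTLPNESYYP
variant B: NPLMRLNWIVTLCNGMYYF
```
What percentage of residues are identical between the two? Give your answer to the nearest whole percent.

8 positions differ (2, 3, 4, 9, 13, 15, 16, 19), so 11 of 19 match: 11/19 = 57.89%.

58%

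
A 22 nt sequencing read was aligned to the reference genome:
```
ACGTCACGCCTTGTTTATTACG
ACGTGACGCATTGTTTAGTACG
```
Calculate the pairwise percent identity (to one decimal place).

86.4%

Mismatches at positions 5, 10, 18 (1-based): 3 of 22.
Identical positions: 19/22 = 86.36% → 86.4%.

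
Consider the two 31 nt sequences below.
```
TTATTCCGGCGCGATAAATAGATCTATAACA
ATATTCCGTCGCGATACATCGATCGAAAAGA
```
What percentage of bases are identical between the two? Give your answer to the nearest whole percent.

7 positions differ (1, 9, 17, 20, 25, 27, 30), so 24 of 31 match: 24/31 = 77.42%.

77%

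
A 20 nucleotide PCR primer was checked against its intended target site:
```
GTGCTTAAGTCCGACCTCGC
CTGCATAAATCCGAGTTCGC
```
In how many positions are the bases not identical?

5

Mismatches (1-based): position 1: G→C; position 5: T→A; position 9: G→A; position 15: C→G; position 16: C→T.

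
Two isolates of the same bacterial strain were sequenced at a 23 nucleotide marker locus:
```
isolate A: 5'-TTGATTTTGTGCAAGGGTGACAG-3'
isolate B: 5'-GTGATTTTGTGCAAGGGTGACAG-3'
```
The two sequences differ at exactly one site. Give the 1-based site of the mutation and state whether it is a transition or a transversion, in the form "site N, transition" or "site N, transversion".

Site 1 changes T→G. T is a pyrimidine and G is a purine, so this is a transversion.

site 1, transversion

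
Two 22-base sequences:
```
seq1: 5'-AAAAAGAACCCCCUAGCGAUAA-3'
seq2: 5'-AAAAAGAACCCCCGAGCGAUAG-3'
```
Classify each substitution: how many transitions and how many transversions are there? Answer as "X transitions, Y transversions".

1 transition, 1 transversion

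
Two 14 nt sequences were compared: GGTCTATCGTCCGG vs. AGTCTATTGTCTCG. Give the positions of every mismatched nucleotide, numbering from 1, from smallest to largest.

1, 8, 12, 13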